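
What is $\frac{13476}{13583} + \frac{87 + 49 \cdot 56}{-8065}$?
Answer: $\frac{70230467}{109546895} \approx 0.6411$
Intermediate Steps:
$\frac{13476}{13583} + \frac{87 + 49 \cdot 56}{-8065} = 13476 \cdot \frac{1}{13583} + \left(87 + 2744\right) \left(- \frac{1}{8065}\right) = \frac{13476}{13583} + 2831 \left(- \frac{1}{8065}\right) = \frac{13476}{13583} - \frac{2831}{8065} = \frac{70230467}{109546895}$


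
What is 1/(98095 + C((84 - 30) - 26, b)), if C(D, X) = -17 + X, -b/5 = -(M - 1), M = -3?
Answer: 1/98058 ≈ 1.0198e-5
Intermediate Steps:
b = -20 (b = -(-5)*(-3 - 1) = -(-5)*(-4) = -5*4 = -20)
1/(98095 + C((84 - 30) - 26, b)) = 1/(98095 + (-17 - 20)) = 1/(98095 - 37) = 1/98058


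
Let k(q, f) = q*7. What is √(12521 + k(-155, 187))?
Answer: 2*√2859 ≈ 106.94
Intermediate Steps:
k(q, f) = 7*q
√(12521 + k(-155, 187)) = √(12521 + 7*(-155)) = √(12521 - 1085) = √11436 = 2*√2859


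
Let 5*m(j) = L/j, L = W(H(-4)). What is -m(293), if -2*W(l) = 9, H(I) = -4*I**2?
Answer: 9/2930 ≈ 0.0030717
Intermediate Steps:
W(l) = -9/2 (W(l) = -1/2*9 = -9/2)
L = -9/2 ≈ -4.5000
m(j) = -9/(10*j) (m(j) = (-9/(2*j))/5 = -9/(10*j))
-m(293) = -(-9)/(10*293) = -1*(-9/2930) = 9/2930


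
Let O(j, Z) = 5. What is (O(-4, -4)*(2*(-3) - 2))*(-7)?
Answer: 280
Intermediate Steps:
(O(-4, -4)*(2*(-3) - 2))*(-7) = (5*(2*(-3) - 2))*(-7) = (5*(-6 - 2))*(-7) = (5*(-8))*(-7) = -40*(-7) = 280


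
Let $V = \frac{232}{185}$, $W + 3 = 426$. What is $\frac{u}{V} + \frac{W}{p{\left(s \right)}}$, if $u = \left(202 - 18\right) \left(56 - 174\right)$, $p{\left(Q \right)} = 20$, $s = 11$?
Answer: $- \frac{10029533}{580} \approx -17292.0$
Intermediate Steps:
$W = 423$ ($W = -3 + 426 = 423$)
$V = \frac{232}{185}$ ($V = 232 \cdot \frac{1}{185} = \frac{232}{185} \approx 1.2541$)
$u = -21712$ ($u = 184 \left(-118\right) = -21712$)
$\frac{u}{V} + \frac{W}{p{\left(s \right)}} = - \frac{21712}{\frac{232}{185}} + \frac{423}{20} = \left(-21712\right) \frac{185}{232} + 423 \cdot \frac{1}{20} = - \frac{502090}{29} + \frac{423}{20} = - \frac{10029533}{580}$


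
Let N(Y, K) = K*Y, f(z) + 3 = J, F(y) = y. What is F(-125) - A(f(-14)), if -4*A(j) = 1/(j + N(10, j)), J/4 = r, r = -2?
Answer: -60501/484 ≈ -125.00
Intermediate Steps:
J = -8 (J = 4*(-2) = -8)
f(z) = -11 (f(z) = -3 - 8 = -11)
A(j) = -1/(44*j) (A(j) = -1/(4*(j + j*10)) = -1/(4*(j + 10*j)) = -1/(11*j)/4 = -1/(44*j))
F(-125) - A(f(-14)) = -125 - (-1)/(44*(-11)) = -125 - (-1)*(-1)/(44*11) = -125 - 1*1/484 = -125 - 1/484 = -60501/484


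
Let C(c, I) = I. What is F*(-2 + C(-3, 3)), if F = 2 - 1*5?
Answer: -3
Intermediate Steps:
F = -3 (F = 2 - 5 = -3)
F*(-2 + C(-3, 3)) = -3*(-2 + 3) = -3*1 = -3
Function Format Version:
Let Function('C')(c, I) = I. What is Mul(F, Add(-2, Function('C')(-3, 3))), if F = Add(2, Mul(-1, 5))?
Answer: -3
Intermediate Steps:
F = -3 (F = Add(2, -5) = -3)
Mul(F, Add(-2, Function('C')(-3, 3))) = Mul(-3, Add(-2, 3)) = Mul(-3, 1) = -3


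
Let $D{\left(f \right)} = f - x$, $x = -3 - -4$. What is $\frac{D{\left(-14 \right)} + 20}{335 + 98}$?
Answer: $\frac{5}{433} \approx 0.011547$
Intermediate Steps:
$x = 1$ ($x = -3 + 4 = 1$)
$D{\left(f \right)} = -1 + f$ ($D{\left(f \right)} = f - 1 = -1 + f$)
$\frac{D{\left(-14 \right)} + 20}{335 + 98} = \frac{\left(-1 - 14\right) + 20}{335 + 98} = \frac{-15 + 20}{433} = 5 \cdot \frac{1}{433} = \frac{5}{433}$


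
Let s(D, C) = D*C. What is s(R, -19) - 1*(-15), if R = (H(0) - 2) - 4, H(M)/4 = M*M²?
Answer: 129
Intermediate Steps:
H(M) = 4*M³ (H(M) = 4*(M*M²) = 4*M³)
R = -6 (R = (4*0³ - 2) - 4 = (4*0 - 2) - 4 = (0 - 2) - 4 = -2 - 4 = -6)
s(D, C) = C*D
s(R, -19) - 1*(-15) = -19*(-6) - 1*(-15) = 114 + 15 = 129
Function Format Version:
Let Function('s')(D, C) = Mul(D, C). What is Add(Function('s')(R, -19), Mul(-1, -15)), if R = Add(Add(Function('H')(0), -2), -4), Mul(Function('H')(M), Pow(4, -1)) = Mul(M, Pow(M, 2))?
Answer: 129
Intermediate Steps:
Function('H')(M) = Mul(4, Pow(M, 3)) (Function('H')(M) = Mul(4, Mul(M, Pow(M, 2))) = Mul(4, Pow(M, 3)))
R = -6 (R = Add(Add(Mul(4, Pow(0, 3)), -2), -4) = Add(Add(Mul(4, 0), -2), -4) = Add(Add(0, -2), -4) = Add(-2, -4) = -6)
Function('s')(D, C) = Mul(C, D)
Add(Function('s')(R, -19), Mul(-1, -15)) = Add(Mul(-19, -6), Mul(-1, -15)) = Add(114, 15) = 129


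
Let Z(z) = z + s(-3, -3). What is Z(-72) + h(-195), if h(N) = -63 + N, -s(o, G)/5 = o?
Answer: -315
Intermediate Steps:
s(o, G) = -5*o
Z(z) = 15 + z (Z(z) = z - 5*(-3) = z + 15 = 15 + z)
Z(-72) + h(-195) = (15 - 72) + (-63 - 195) = -57 - 258 = -315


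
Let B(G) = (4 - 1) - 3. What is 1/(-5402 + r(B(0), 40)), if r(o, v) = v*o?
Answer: -1/5402 ≈ -0.00018512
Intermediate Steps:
B(G) = 0 (B(G) = 3 - 3 = 0)
r(o, v) = o*v
1/(-5402 + r(B(0), 40)) = 1/(-5402 + 0*40) = 1/(-5402 + 0) = 1/(-5402) = -1/5402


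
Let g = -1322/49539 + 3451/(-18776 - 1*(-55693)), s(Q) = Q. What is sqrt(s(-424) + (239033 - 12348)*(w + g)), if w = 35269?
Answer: sqrt(648891264085660403398806)/9009021 ≈ 89415.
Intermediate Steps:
g = 4212235/63063147 (g = -1322*1/49539 + 3451/(-18776 + 55693) = -1322/49539 + 3451/36917 = -1322/49539 + 3451*(1/36917) = -1322/49539 + 119/1273 = 4212235/63063147 ≈ 0.066794)
sqrt(s(-424) + (239033 - 12348)*(w + g)) = sqrt(-424 + (239033 - 12348)*(35269 + 4212235/63063147)) = sqrt(-424 + 226685*(2224178343778/63063147)) = sqrt(-424 + 504187867859315930/63063147) = sqrt(504187841120541602/63063147) = sqrt(648891264085660403398806)/9009021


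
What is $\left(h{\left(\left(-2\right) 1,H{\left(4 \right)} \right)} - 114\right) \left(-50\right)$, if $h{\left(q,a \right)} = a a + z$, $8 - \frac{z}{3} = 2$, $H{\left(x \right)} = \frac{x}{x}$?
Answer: $4750$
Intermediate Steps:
$H{\left(x \right)} = 1$
$z = 18$ ($z = 24 - 6 = 18$)
$h{\left(q,a \right)} = 18 + a^{2}$ ($h{\left(q,a \right)} = a a + 18 = a^{2} + 18 = 18 + a^{2}$)
$\left(h{\left(\left(-2\right) 1,H{\left(4 \right)} \right)} - 114\right) \left(-50\right) = \left(\left(18 + 1^{2}\right) - 114\right) \left(-50\right) = \left(\left(18 + 1\right) - 114\right) \left(-50\right) = \left(19 - 114\right) \left(-50\right) = \left(-95\right) \left(-50\right) = 4750$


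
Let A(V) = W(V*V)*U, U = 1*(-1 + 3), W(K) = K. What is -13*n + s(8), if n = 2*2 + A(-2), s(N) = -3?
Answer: -159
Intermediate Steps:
U = 2 (U = 1*2 = 2)
A(V) = 2*V² (A(V) = (V*V)*2 = V²*2 = 2*V²)
n = 12 (n = 2*2 + 2*(-2)² = 4 + 2*4 = 4 + 8 = 12)
-13*n + s(8) = -13*12 - 3 = -156 - 3 = -159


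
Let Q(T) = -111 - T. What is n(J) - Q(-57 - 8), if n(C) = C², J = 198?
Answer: 39250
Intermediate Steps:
n(J) - Q(-57 - 8) = 198² - (-111 - (-57 - 8)) = 39204 - (-111 - 1*(-65)) = 39204 - (-111 + 65) = 39204 - 1*(-46) = 39204 + 46 = 39250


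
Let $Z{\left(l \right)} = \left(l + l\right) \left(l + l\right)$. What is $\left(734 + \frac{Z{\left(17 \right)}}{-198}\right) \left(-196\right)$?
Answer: $- \frac{14129248}{99} \approx -1.4272 \cdot 10^{5}$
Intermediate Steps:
$Z{\left(l \right)} = 4 l^{2}$ ($Z{\left(l \right)} = 2 l 2 l = 4 l^{2}$)
$\left(734 + \frac{Z{\left(17 \right)}}{-198}\right) \left(-196\right) = \left(734 + \frac{4 \cdot 17^{2}}{-198}\right) \left(-196\right) = \left(734 + 4 \cdot 289 \left(- \frac{1}{198}\right)\right) \left(-196\right) = \left(734 + 1156 \left(- \frac{1}{198}\right)\right) \left(-196\right) = \left(734 - \frac{578}{99}\right) \left(-196\right) = \frac{72088}{99} \left(-196\right) = - \frac{14129248}{99}$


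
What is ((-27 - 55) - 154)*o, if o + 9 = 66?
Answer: -13452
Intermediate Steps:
o = 57 (o = -9 + 66 = 57)
((-27 - 55) - 154)*o = ((-27 - 55) - 154)*57 = (-82 - 154)*57 = -236*57 = -13452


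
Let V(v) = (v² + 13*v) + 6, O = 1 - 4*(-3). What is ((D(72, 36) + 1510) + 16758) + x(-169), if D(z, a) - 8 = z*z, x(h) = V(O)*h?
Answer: -34676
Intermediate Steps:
O = 13 (O = 1 + 12 = 13)
V(v) = 6 + v² + 13*v
x(h) = 344*h (x(h) = (6 + 13² + 13*13)*h = (6 + 169 + 169)*h = 344*h)
D(z, a) = 8 + z² (D(z, a) = 8 + z*z = 8 + z²)
((D(72, 36) + 1510) + 16758) + x(-169) = (((8 + 72²) + 1510) + 16758) + 344*(-169) = (((8 + 5184) + 1510) + 16758) - 58136 = ((5192 + 1510) + 16758) - 58136 = (6702 + 16758) - 58136 = 23460 - 58136 = -34676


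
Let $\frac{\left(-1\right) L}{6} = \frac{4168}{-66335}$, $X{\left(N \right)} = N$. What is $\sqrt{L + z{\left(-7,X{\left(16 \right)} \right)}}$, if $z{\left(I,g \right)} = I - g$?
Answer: $\frac{i \sqrt{99548735495}}{66335} \approx 4.7564 i$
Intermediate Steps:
$L = \frac{25008}{66335}$ ($L = - 6 \frac{4168}{-66335} = - 6 \cdot 4168 \left(- \frac{1}{66335}\right) = \left(-6\right) \left(- \frac{4168}{66335}\right) = \frac{25008}{66335} \approx 0.377$)
$\sqrt{L + z{\left(-7,X{\left(16 \right)} \right)}} = \sqrt{\frac{25008}{66335} - 23} = \sqrt{- \frac{1500697}{66335}} = \frac{i \sqrt{99548735495}}{66335}$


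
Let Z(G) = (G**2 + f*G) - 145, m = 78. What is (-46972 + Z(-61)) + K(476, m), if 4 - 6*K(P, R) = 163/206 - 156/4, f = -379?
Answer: -25053677/1236 ≈ -20270.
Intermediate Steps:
Z(G) = -145 + G**2 - 379*G (Z(G) = (G**2 - 379*G) - 145 = -145 + G**2 - 379*G)
K(P, R) = 8695/1236 (K(P, R) = 2/3 - (163/206 - 156/4)/6 = 2/3 - (163*(1/206) - 156*1/4)/6 = 2/3 - (163/206 - 39)/6 = 2/3 - 1/6*(-7871/206) = 2/3 + 7871/1236 = 8695/1236)
(-46972 + Z(-61)) + K(476, m) = (-46972 + (-145 + (-61)**2 - 379*(-61))) + 8695/1236 = (-46972 + (-145 + 3721 + 23119)) + 8695/1236 = (-46972 + 26695) + 8695/1236 = -20277 + 8695/1236 = -25053677/1236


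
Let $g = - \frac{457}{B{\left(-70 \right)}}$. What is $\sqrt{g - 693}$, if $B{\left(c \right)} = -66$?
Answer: $\frac{i \sqrt{2988546}}{66} \approx 26.193 i$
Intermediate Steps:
$g = \frac{457}{66}$ ($g = - \frac{457}{-66} = \left(-457\right) \left(- \frac{1}{66}\right) = \frac{457}{66} \approx 6.9242$)
$\sqrt{g - 693} = \sqrt{\frac{457}{66} - 693} = \sqrt{- \frac{45281}{66}} = \frac{i \sqrt{2988546}}{66}$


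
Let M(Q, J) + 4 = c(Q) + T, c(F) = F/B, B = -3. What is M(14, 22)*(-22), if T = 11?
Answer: -154/3 ≈ -51.333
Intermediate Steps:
c(F) = -F/3 (c(F) = F/(-3) = F*(-⅓) = -F/3)
M(Q, J) = 7 - Q/3 (M(Q, J) = -4 + (-Q/3 + 11) = -4 + (11 - Q/3) = 7 - Q/3)
M(14, 22)*(-22) = (7 - ⅓*14)*(-22) = (7 - 14/3)*(-22) = (7/3)*(-22) = -154/3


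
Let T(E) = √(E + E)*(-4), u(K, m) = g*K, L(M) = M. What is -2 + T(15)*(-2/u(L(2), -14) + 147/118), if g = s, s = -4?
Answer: -2 - 353*√30/59 ≈ -34.771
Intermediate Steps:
g = -4
u(K, m) = -4*K
T(E) = -4*√2*√E (T(E) = √(2*E)*(-4) = (√2*√E)*(-4) = -4*√2*√E)
-2 + T(15)*(-2/u(L(2), -14) + 147/118) = -2 + (-4*√2*√15)*(-2/((-4*2)) + 147/118) = -2 + (-4*√30)*(-2/(-8) + 147*(1/118)) = -2 + (-4*√30)*(-2*(-⅛) + 147/118) = -2 + (-4*√30)*(¼ + 147/118) = -2 - 4*√30*(353/236) = -2 - 353*√30/59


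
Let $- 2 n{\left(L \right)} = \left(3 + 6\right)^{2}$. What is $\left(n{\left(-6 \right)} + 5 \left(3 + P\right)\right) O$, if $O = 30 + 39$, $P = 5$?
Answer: $- \frac{69}{2} \approx -34.5$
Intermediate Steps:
$n{\left(L \right)} = - \frac{81}{2}$ ($n{\left(L \right)} = - \frac{\left(3 + 6\right)^{2}}{2} = - \frac{9^{2}}{2} = \left(- \frac{1}{2}\right) 81 = - \frac{81}{2}$)
$O = 69$
$\left(n{\left(-6 \right)} + 5 \left(3 + P\right)\right) O = \left(- \frac{81}{2} + 5 \left(3 + 5\right)\right) 69 = \left(- \frac{81}{2} + 5 \cdot 8\right) 69 = \left(- \frac{81}{2} + 40\right) 69 = \left(- \frac{1}{2}\right) 69 = - \frac{69}{2}$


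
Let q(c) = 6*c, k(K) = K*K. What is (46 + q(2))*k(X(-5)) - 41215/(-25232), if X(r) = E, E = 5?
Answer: 36627615/25232 ≈ 1451.6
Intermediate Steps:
X(r) = 5
k(K) = K²
(46 + q(2))*k(X(-5)) - 41215/(-25232) = (46 + 6*2)*5² - 41215/(-25232) = (46 + 12)*25 - 41215*(-1)/25232 = 58*25 - 1*(-41215/25232) = 1450 + 41215/25232 = 36627615/25232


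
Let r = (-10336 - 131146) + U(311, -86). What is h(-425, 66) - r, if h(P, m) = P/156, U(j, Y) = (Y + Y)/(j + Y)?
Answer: 1655316469/11700 ≈ 1.4148e+5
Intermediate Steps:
U(j, Y) = 2*Y/(Y + j) (U(j, Y) = (2*Y)/(Y + j) = 2*Y/(Y + j))
h(P, m) = P/156 (h(P, m) = P*(1/156) = P/156)
r = -31833622/225 (r = (-10336 - 131146) + 2*(-86)/(-86 + 311) = -141482 + 2*(-86)/225 = -141482 + 2*(-86)*(1/225) = -141482 - 172/225 = -31833622/225 ≈ -1.4148e+5)
h(-425, 66) - r = (1/156)*(-425) - 1*(-31833622/225) = -425/156 + 31833622/225 = 1655316469/11700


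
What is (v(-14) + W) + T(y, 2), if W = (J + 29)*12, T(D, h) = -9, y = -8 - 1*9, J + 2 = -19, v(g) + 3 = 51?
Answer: 135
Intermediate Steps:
v(g) = 48 (v(g) = -3 + 51 = 48)
J = -21 (J = -2 - 19 = -21)
y = -17 (y = -8 - 9 = -17)
W = 96 (W = (-21 + 29)*12 = 8*12 = 96)
(v(-14) + W) + T(y, 2) = (48 + 96) - 9 = 144 - 9 = 135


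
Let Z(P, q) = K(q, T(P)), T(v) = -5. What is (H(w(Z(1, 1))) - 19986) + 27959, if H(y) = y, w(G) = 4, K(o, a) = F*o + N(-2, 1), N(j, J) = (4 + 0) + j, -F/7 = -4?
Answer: 7977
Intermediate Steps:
F = 28 (F = -7*(-4) = 28)
N(j, J) = 4 + j
K(o, a) = 2 + 28*o (K(o, a) = 28*o + (4 - 2) = 28*o + 2 = 2 + 28*o)
Z(P, q) = 2 + 28*q
(H(w(Z(1, 1))) - 19986) + 27959 = (4 - 19986) + 27959 = -19982 + 27959 = 7977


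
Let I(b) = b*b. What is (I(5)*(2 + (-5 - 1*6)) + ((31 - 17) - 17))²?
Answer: 51984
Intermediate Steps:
I(b) = b²
(I(5)*(2 + (-5 - 1*6)) + ((31 - 17) - 17))² = (5²*(2 + (-5 - 1*6)) + ((31 - 17) - 17))² = (25*(2 + (-5 - 6)) + (14 - 17))² = (25*(2 - 11) - 3)² = (25*(-9) - 3)² = (-225 - 3)² = (-228)² = 51984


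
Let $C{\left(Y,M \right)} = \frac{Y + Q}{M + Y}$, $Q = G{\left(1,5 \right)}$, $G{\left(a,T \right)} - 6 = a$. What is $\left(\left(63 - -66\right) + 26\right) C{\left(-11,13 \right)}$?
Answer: $-310$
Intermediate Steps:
$G{\left(a,T \right)} = 6 + a$
$Q = 7$ ($Q = 6 + 1 = 7$)
$C{\left(Y,M \right)} = \frac{7 + Y}{M + Y}$ ($C{\left(Y,M \right)} = \frac{Y + 7}{M + Y} = \frac{7 + Y}{M + Y}$)
$\left(\left(63 - -66\right) + 26\right) C{\left(-11,13 \right)} = \left(\left(63 - -66\right) + 26\right) \frac{7 - 11}{13 - 11} = \left(\left(63 + 66\right) + 26\right) \frac{1}{2} \left(-4\right) = \left(129 + 26\right) \frac{1}{2} \left(-4\right) = 155 \left(-2\right) = -310$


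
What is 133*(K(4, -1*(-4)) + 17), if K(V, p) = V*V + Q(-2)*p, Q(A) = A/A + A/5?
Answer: 23541/5 ≈ 4708.2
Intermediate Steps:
Q(A) = 1 + A/5 (Q(A) = 1 + A*(1/5) = 1 + A/5)
K(V, p) = V**2 + 3*p/5 (K(V, p) = V*V + (1 + (1/5)*(-2))*p = V**2 + (1 - 2/5)*p = V**2 + 3*p/5)
133*(K(4, -1*(-4)) + 17) = 133*((4**2 + 3*(-1*(-4))/5) + 17) = 133*((16 + (3/5)*4) + 17) = 133*((16 + 12/5) + 17) = 133*(92/5 + 17) = 133*(177/5) = 23541/5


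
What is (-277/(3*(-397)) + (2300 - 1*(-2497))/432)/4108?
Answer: 72011/26094016 ≈ 0.0027597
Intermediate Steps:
(-277/(3*(-397)) + (2300 - 1*(-2497))/432)/4108 = (-277/(-1191) + (2300 + 2497)*(1/432))*(1/4108) = (-277*(-1/1191) + 4797*(1/432))*(1/4108) = (277/1191 + 533/48)*(1/4108) = (72011/6352)*(1/4108) = 72011/26094016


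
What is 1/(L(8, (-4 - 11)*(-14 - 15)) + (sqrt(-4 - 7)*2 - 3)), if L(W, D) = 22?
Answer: 19/405 - 2*I*sqrt(11)/405 ≈ 0.046914 - 0.016378*I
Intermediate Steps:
1/(L(8, (-4 - 11)*(-14 - 15)) + (sqrt(-4 - 7)*2 - 3)) = 1/(22 + (sqrt(-4 - 7)*2 - 3)) = 1/(22 + (sqrt(-11)*2 - 3)) = 1/(22 + ((I*sqrt(11))*2 - 3)) = 1/(22 + (2*I*sqrt(11) - 3)) = 1/(22 + (-3 + 2*I*sqrt(11))) = 1/(19 + 2*I*sqrt(11))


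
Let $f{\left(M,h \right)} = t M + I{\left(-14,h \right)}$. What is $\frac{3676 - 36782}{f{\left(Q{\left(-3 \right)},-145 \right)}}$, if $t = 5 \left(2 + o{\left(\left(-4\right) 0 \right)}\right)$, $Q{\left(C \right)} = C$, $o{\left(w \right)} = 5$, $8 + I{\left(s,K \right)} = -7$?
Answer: $\frac{16553}{60} \approx 275.88$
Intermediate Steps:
$I{\left(s,K \right)} = -15$ ($I{\left(s,K \right)} = -8 - 7 = -15$)
$t = 35$ ($t = 5 \left(2 + 5\right) = 5 \cdot 7 = 35$)
$f{\left(M,h \right)} = -15 + 35 M$ ($f{\left(M,h \right)} = 35 M - 15 = -15 + 35 M$)
$\frac{3676 - 36782}{f{\left(Q{\left(-3 \right)},-145 \right)}} = \frac{3676 - 36782}{-15 + 35 \left(-3\right)} = - \frac{33106}{-15 - 105} = - \frac{33106}{-120} = \left(-33106\right) \left(- \frac{1}{120}\right) = \frac{16553}{60}$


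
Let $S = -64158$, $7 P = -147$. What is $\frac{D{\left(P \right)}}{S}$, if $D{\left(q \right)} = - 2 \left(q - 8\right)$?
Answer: $- \frac{29}{32079} \approx -0.00090402$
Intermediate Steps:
$P = -21$ ($P = \frac{1}{7} \left(-147\right) = -21$)
$D{\left(q \right)} = 16 - 2 q$ ($D{\left(q \right)} = - 2 \left(-8 + q\right) = 16 - 2 q$)
$\frac{D{\left(P \right)}}{S} = \frac{16 - -42}{-64158} = \left(16 + 42\right) \left(- \frac{1}{64158}\right) = 58 \left(- \frac{1}{64158}\right) = - \frac{29}{32079}$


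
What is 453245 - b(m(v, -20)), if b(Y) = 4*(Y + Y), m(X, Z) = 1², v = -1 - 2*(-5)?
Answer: 453237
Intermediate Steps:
v = 9 (v = -1 + 10 = 9)
m(X, Z) = 1
b(Y) = 8*Y (b(Y) = 4*(2*Y) = 8*Y)
453245 - b(m(v, -20)) = 453245 - 8 = 453237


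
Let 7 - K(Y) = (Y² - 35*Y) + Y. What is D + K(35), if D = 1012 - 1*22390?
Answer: -21406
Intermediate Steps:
K(Y) = 7 - Y² + 34*Y (K(Y) = 7 - ((Y² - 35*Y) + Y) = 7 - (Y² - 34*Y) = 7 + (-Y² + 34*Y) = 7 - Y² + 34*Y)
D = -21378 (D = 1012 - 22390 = -21378)
D + K(35) = -21378 + (7 - 1*35² + 34*35) = -21378 + (7 - 1*1225 + 1190) = -21378 + (7 - 1225 + 1190) = -21378 - 28 = -21406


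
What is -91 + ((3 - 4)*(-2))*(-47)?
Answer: -185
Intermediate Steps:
-91 + ((3 - 4)*(-2))*(-47) = -91 - 1*(-2)*(-47) = -91 + 2*(-47) = -91 - 94 = -185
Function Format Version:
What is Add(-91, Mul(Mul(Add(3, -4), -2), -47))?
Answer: -185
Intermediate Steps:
Add(-91, Mul(Mul(Add(3, -4), -2), -47)) = Add(-91, Mul(Mul(-1, -2), -47)) = Add(-91, Mul(2, -47)) = Add(-91, -94) = -185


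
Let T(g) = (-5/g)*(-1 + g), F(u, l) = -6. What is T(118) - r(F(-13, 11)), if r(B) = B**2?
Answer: -4833/118 ≈ -40.958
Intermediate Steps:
T(g) = -5*(-1 + g)/g
T(118) - r(F(-13, 11)) = (-5 + 5/118) - 1*(-6)**2 = (-5 + 5*(1/118)) - 1*36 = (-5 + 5/118) - 36 = -585/118 - 36 = -4833/118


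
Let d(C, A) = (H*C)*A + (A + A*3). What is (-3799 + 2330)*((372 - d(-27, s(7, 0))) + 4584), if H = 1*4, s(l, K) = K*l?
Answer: -7280364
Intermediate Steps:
H = 4
d(C, A) = 4*A + 4*A*C (d(C, A) = (4*C)*A + (A + A*3) = 4*A*C + (A + 3*A) = 4*A*C + 4*A = 4*A + 4*A*C)
(-3799 + 2330)*((372 - d(-27, s(7, 0))) + 4584) = (-3799 + 2330)*((372 - 4*0*7*(1 - 27)) + 4584) = -1469*((372 - 4*0*(-26)) + 4584) = -1469*((372 - 1*0) + 4584) = -1469*((372 + 0) + 4584) = -1469*(372 + 4584) = -1469*4956 = -7280364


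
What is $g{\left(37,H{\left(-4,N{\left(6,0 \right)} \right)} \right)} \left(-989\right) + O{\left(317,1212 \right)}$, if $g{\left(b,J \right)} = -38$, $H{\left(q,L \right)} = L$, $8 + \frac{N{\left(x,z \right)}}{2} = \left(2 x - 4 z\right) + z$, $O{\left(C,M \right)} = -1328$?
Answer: $36254$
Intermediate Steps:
$N{\left(x,z \right)} = -16 - 6 z + 4 x$ ($N{\left(x,z \right)} = -16 + 2 \left(\left(2 x - 4 z\right) + z\right) = -16 + 2 \left(\left(- 4 z + 2 x\right) + z\right) = -16 + 2 \left(- 3 z + 2 x\right) = -16 + \left(- 6 z + 4 x\right) = -16 - 6 z + 4 x$)
$g{\left(37,H{\left(-4,N{\left(6,0 \right)} \right)} \right)} \left(-989\right) + O{\left(317,1212 \right)} = \left(-38\right) \left(-989\right) - 1328 = 37582 - 1328 = 36254$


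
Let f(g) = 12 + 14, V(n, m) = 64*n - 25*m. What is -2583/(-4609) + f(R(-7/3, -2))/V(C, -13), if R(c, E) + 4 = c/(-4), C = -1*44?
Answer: 6314419/11481019 ≈ 0.54999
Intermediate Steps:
C = -44
R(c, E) = -4 - c/4 (R(c, E) = -4 + c/(-4) = -4 + c*(-1/4) = -4 - c/4)
V(n, m) = -25*m + 64*n
f(g) = 26
-2583/(-4609) + f(R(-7/3, -2))/V(C, -13) = -2583/(-4609) + 26/(-25*(-13) + 64*(-44)) = -2583*(-1/4609) + 26/(325 - 2816) = 2583/4609 + 26/(-2491) = 2583/4609 + 26*(-1/2491) = 2583/4609 - 26/2491 = 6314419/11481019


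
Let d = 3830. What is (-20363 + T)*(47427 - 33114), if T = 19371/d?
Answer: -1115997763647/3830 ≈ -2.9138e+8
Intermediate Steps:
T = 19371/3830 ≈ 5.0577
(-20363 + T)*(47427 - 33114) = (-20363 + 19371/3830)*(47427 - 33114) = -77970919/3830*14313 = -1115997763647/3830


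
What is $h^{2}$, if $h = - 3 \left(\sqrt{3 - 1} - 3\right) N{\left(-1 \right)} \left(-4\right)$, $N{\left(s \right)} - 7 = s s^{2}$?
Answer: $57024 - 31104 \sqrt{2} \approx 13036.0$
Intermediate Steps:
$N{\left(s \right)} = 7 + s^{3}$ ($N{\left(s \right)} = 7 + s s^{2} = 7 + s^{3}$)
$h = -216 + 72 \sqrt{2}$ ($h = - 3 \left(\sqrt{3 - 1} - 3\right) \left(7 + \left(-1\right)^{3}\right) \left(-4\right) = - 3 \left(\sqrt{2} - 3\right) \left(7 - 1\right) \left(-4\right) = - 3 \left(-3 + \sqrt{2}\right) 6 \left(-4\right) = \left(9 - 3 \sqrt{2}\right) 6 \left(-4\right) = \left(54 - 18 \sqrt{2}\right) \left(-4\right) = -216 + 72 \sqrt{2} \approx -114.18$)
$h^{2} = \left(-216 + 72 \sqrt{2}\right)^{2}$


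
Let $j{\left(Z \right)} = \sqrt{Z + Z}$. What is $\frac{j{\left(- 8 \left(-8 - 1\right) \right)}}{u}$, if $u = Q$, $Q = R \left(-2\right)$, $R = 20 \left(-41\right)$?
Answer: $\frac{3}{410} \approx 0.0073171$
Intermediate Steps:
$R = -820$
$j{\left(Z \right)} = \sqrt{2} \sqrt{Z}$ ($j{\left(Z \right)} = \sqrt{2 Z} = \sqrt{2} \sqrt{Z}$)
$Q = 1640$ ($Q = \left(-820\right) \left(-2\right) = 1640$)
$u = 1640$
$\frac{j{\left(- 8 \left(-8 - 1\right) \right)}}{u} = \frac{\sqrt{2} \sqrt{- 8 \left(-8 - 1\right)}}{1640} = \sqrt{2} \sqrt{\left(-8\right) \left(-9\right)} \frac{1}{1640} = \sqrt{2} \sqrt{72} \cdot \frac{1}{1640} = \sqrt{2} \cdot 6 \sqrt{2} \cdot \frac{1}{1640} = 12 \cdot \frac{1}{1640} = \frac{3}{410}$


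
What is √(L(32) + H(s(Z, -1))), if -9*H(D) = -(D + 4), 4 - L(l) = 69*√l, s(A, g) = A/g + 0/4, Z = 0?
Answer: 2*√(10 - 621*√2)/3 ≈ 19.644*I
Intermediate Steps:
s(A, g) = A/g (s(A, g) = A/g + 0*(¼) = A/g + 0 = A/g)
L(l) = 4 - 69*√l
H(D) = 4/9 + D/9 (H(D) = -(-1)*(D + 4)/9 = -(-1)*(4 + D)/9 = -(-4 - D)/9 = 4/9 + D/9)
√(L(32) + H(s(Z, -1))) = √((4 - 276*√2) + (4/9 + (0/(-1))/9)) = √((4 - 276*√2) + (4/9 + (0*(-1))/9)) = √((4 - 276*√2) + (4/9 + (⅑)*0)) = √((4 - 276*√2) + (4/9 + 0)) = √((4 - 276*√2) + 4/9) = √(40/9 - 276*√2)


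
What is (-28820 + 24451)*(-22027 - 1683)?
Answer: 103588990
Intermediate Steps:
(-28820 + 24451)*(-22027 - 1683) = -4369*(-23710) = 103588990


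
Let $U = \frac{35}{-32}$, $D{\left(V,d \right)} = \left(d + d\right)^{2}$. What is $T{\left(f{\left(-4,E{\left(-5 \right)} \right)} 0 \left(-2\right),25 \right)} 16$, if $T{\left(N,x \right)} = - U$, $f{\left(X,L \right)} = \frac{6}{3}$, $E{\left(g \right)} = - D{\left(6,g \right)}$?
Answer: $\frac{35}{2} \approx 17.5$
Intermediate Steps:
$D{\left(V,d \right)} = 4 d^{2}$ ($D{\left(V,d \right)} = \left(2 d\right)^{2} = 4 d^{2}$)
$E{\left(g \right)} = - 4 g^{2}$
$U = - \frac{35}{32}$ ($U = 35 \left(- \frac{1}{32}\right) = - \frac{35}{32} \approx -1.0938$)
$f{\left(X,L \right)} = 2$ ($f{\left(X,L \right)} = 6 \cdot \frac{1}{3} = 2$)
$T{\left(N,x \right)} = \frac{35}{32}$ ($T{\left(N,x \right)} = \left(-1\right) \left(- \frac{35}{32}\right) = \frac{35}{32}$)
$T{\left(f{\left(-4,E{\left(-5 \right)} \right)} 0 \left(-2\right),25 \right)} 16 = \frac{35}{32} \cdot 16 = \frac{35}{2}$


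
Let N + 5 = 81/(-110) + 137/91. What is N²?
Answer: 1793607201/100200100 ≈ 17.900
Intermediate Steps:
N = -42351/10010 (N = -5 + (81/(-110) + 137/91) = -5 + (81*(-1/110) + 137*(1/91)) = -5 + (-81/110 + 137/91) = -5 + 7699/10010 = -42351/10010 ≈ -4.2309)
N² = (-42351/10010)² = 1793607201/100200100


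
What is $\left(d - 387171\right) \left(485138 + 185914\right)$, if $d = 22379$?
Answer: $-244794401184$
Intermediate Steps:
$\left(d - 387171\right) \left(485138 + 185914\right) = \left(22379 - 387171\right) \left(485138 + 185914\right) = \left(-364792\right) 671052 = -244794401184$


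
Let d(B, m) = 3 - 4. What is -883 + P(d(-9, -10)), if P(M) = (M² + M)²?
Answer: -883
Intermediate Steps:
d(B, m) = -1
P(M) = (M + M²)²
-883 + P(d(-9, -10)) = -883 + (-1)²*(1 - 1)² = -883 + 1*0² = -883 + 1*0 = -883 + 0 = -883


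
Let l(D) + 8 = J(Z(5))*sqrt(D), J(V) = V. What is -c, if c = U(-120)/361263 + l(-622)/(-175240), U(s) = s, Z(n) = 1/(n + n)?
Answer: 755779/2637822005 + I*sqrt(622)/1752400 ≈ 0.00028652 + 1.4232e-5*I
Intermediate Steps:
Z(n) = 1/(2*n)
l(D) = -8 + sqrt(D)/10 (l(D) = -8 + ((1/2)/5)*sqrt(D) = -8 + ((1/2)*(1/5))*sqrt(D) = -8 + sqrt(D)/10)
c = -755779/2637822005 - I*sqrt(622)/1752400 (c = -120/361263 + (-8 + sqrt(-622)/10)/(-175240) = -120*1/361263 + (-8 + (I*sqrt(622))/10)*(-1/175240) = -40/120421 + (-8 + I*sqrt(622)/10)*(-1/175240) = -40/120421 + (1/21905 - I*sqrt(622)/1752400) = -755779/2637822005 - I*sqrt(622)/1752400 ≈ -0.00028652 - 1.4232e-5*I)
-c = -(-755779/2637822005 - I*sqrt(622)/1752400) = 755779/2637822005 + I*sqrt(622)/1752400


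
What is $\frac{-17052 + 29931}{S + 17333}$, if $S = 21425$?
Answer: $\frac{12879}{38758} \approx 0.33229$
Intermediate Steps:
$\frac{-17052 + 29931}{S + 17333} = \frac{-17052 + 29931}{21425 + 17333} = \frac{12879}{38758}$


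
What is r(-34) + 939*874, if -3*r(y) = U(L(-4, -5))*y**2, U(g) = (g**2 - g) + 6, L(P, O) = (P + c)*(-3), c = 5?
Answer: 813750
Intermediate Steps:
L(P, O) = -15 - 3*P (L(P, O) = (P + 5)*(-3) = (5 + P)*(-3) = -15 - 3*P)
U(g) = 6 + g**2 - g
r(y) = -6*y**2 (r(y) = -(6 + (-15 - 3*(-4))**2 - (-15 - 3*(-4)))*y**2/3 = -(6 + (-15 + 12)**2 - (-15 + 12))*y**2/3 = -(6 + (-3)**2 - 1*(-3))*y**2/3 = -(6 + 9 + 3)*y**2/3 = -6*y**2)
r(-34) + 939*874 = -6*(-34)**2 + 939*874 = -6*1156 + 820686 = -6936 + 820686 = 813750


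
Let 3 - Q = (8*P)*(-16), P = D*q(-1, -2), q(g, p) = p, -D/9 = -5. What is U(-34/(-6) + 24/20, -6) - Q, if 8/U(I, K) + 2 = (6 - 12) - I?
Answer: 2568171/223 ≈ 11516.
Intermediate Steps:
D = 45 (D = -9*(-5) = 45)
P = -90 (P = 45*(-2) = -90)
U(I, K) = 8/(-8 - I) (U(I, K) = 8/(-2 + ((6 - 12) - I)) = 8/(-2 + (-6 - I)) = 8/(-8 - I))
Q = -11517 (Q = 3 - 8*(-90)*(-16) = 3 - (-720)*(-16) = 3 - 1*11520 = 3 - 11520 = -11517)
U(-34/(-6) + 24/20, -6) - Q = -8/(8 + (-34/(-6) + 24/20)) - 1*(-11517) = -8/(8 + (-34*(-⅙) + 24*(1/20))) + 11517 = -8/(8 + (17/3 + 6/5)) + 11517 = -8/(8 + 103/15) + 11517 = -8/223/15 + 11517 = -8*15/223 + 11517 = -120/223 + 11517 = 2568171/223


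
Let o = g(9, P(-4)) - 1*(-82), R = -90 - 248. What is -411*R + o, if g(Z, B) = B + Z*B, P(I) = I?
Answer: 138960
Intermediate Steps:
R = -338
g(Z, B) = B + B*Z
o = 42 (o = -4*(1 + 9) - 1*(-82) = -4*10 + 82 = -40 + 82 = 42)
-411*R + o = -411*(-338) + 42 = 138918 + 42 = 138960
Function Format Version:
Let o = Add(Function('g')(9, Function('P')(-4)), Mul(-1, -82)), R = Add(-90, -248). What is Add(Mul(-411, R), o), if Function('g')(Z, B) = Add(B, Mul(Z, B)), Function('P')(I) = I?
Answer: 138960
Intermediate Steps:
R = -338
Function('g')(Z, B) = Add(B, Mul(B, Z))
o = 42 (o = Add(Mul(-4, Add(1, 9)), Mul(-1, -82)) = Add(Mul(-4, 10), 82) = Add(-40, 82) = 42)
Add(Mul(-411, R), o) = Add(Mul(-411, -338), 42) = Add(138918, 42) = 138960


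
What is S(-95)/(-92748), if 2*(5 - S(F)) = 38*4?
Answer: 71/92748 ≈ 0.00076552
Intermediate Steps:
S(F) = -71 (S(F) = 5 - 19*4 = 5 - ½*152 = 5 - 76 = -71)
S(-95)/(-92748) = -71/(-92748) = -71*(-1/92748) = 71/92748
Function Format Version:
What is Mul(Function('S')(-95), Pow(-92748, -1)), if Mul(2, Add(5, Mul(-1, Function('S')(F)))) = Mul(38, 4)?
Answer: Rational(71, 92748) ≈ 0.00076552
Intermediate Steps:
Function('S')(F) = -71 (Function('S')(F) = Add(5, Mul(Rational(-1, 2), Mul(38, 4))) = Add(5, Mul(Rational(-1, 2), 152)) = Add(5, -76) = -71)
Mul(Function('S')(-95), Pow(-92748, -1)) = Mul(-71, Pow(-92748, -1)) = Mul(-71, Rational(-1, 92748)) = Rational(71, 92748)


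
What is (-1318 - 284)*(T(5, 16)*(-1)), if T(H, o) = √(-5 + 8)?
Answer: 1602*√3 ≈ 2774.7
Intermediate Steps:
T(H, o) = √3
(-1318 - 284)*(T(5, 16)*(-1)) = (-1318 - 284)*(√3*(-1)) = -(-1602)*√3 = 1602*√3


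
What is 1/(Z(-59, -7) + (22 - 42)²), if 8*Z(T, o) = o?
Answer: 8/3193 ≈ 0.0025055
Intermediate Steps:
Z(T, o) = o/8
1/(Z(-59, -7) + (22 - 42)²) = 1/((⅛)*(-7) + (22 - 42)²) = 1/(-7/8 + (-20)²) = 1/(-7/8 + 400) = 1/(3193/8) = 8/3193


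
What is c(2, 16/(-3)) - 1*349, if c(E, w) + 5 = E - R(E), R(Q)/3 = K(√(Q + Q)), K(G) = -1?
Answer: -349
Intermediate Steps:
R(Q) = -3 (R(Q) = 3*(-1) = -3)
c(E, w) = -2 + E (c(E, w) = -5 + (E - 1*(-3)) = -5 + (E + 3) = -5 + (3 + E) = -2 + E)
c(2, 16/(-3)) - 1*349 = (-2 + 2) - 1*349 = 0 - 349 = -349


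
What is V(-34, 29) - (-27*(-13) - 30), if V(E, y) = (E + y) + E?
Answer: -360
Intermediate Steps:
V(E, y) = y + 2*E
V(-34, 29) - (-27*(-13) - 30) = (29 + 2*(-34)) - (-27*(-13) - 30) = (29 - 68) - (351 - 30) = -39 - 1*321 = -39 - 321 = -360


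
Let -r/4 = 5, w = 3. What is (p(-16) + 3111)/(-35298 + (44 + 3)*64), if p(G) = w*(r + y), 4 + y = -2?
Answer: -3033/32290 ≈ -0.093930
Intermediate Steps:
r = -20 (r = -4*5 = -20)
y = -6 (y = -4 - 2 = -6)
p(G) = -78 (p(G) = 3*(-20 - 6) = 3*(-26) = -78)
(p(-16) + 3111)/(-35298 + (44 + 3)*64) = (-78 + 3111)/(-35298 + (44 + 3)*64) = 3033/(-35298 + 47*64) = 3033/(-35298 + 3008) = 3033/(-32290) = 3033*(-1/32290) = -3033/32290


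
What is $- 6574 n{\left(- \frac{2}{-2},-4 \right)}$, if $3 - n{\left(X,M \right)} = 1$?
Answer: $-13148$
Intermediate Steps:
$n{\left(X,M \right)} = 2$ ($n{\left(X,M \right)} = 3 - 1 = 2$)
$- 6574 n{\left(- \frac{2}{-2},-4 \right)} = \left(-6574\right) 2 = -13148$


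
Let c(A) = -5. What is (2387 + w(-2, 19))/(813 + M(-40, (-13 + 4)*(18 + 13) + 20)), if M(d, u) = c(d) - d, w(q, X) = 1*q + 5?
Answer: 1195/424 ≈ 2.8184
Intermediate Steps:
w(q, X) = 5 + q (w(q, X) = q + 5 = 5 + q)
M(d, u) = -5 - d
(2387 + w(-2, 19))/(813 + M(-40, (-13 + 4)*(18 + 13) + 20)) = (2387 + (5 - 2))/(813 + (-5 - 1*(-40))) = (2387 + 3)/(813 + (-5 + 40)) = 2390/(813 + 35) = 2390/848 = 2390*(1/848) = 1195/424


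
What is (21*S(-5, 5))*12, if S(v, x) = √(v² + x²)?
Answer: 1260*√2 ≈ 1781.9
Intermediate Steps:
(21*S(-5, 5))*12 = (21*√((-5)² + 5²))*12 = (21*√(25 + 25))*12 = (21*√50)*12 = (21*(5*√2))*12 = (105*√2)*12 = 1260*√2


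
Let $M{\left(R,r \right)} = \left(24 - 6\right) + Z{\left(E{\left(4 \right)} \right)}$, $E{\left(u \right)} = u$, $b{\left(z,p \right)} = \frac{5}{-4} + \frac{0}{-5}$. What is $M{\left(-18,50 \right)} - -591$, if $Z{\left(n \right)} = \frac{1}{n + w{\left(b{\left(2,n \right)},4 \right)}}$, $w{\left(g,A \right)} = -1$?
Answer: $\frac{1828}{3} \approx 609.33$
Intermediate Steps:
$b{\left(z,p \right)} = - \frac{5}{4}$ ($b{\left(z,p \right)} = 5 \left(- \frac{1}{4}\right) + 0 \left(- \frac{1}{5}\right) = - \frac{5}{4} + 0 = - \frac{5}{4}$)
$Z{\left(n \right)} = \frac{1}{-1 + n}$ ($Z{\left(n \right)} = \frac{1}{n - 1} = \frac{1}{-1 + n}$)
$M{\left(R,r \right)} = \frac{55}{3}$ ($M{\left(R,r \right)} = \left(24 - 6\right) + \frac{1}{-1 + 4} = 18 + \frac{1}{3} = \frac{55}{3}$)
$M{\left(-18,50 \right)} - -591 = \frac{55}{3} - -591 = \frac{55}{3} + 591 = \frac{1828}{3}$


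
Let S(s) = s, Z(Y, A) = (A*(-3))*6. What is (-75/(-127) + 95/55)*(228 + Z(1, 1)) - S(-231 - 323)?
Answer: 1453918/1397 ≈ 1040.7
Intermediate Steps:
Z(Y, A) = -18*A (Z(Y, A) = -3*A*6 = -18*A)
(-75/(-127) + 95/55)*(228 + Z(1, 1)) - S(-231 - 323) = (-75/(-127) + 95/55)*(228 - 18*1) - (-231 - 323) = (-75*(-1/127) + 95*(1/55))*(228 - 18) - 1*(-554) = (75/127 + 19/11)*210 + 554 = (3238/1397)*210 + 554 = 679980/1397 + 554 = 1453918/1397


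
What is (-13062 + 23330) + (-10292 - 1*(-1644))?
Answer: 1620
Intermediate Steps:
(-13062 + 23330) + (-10292 - 1*(-1644)) = 10268 + (-10292 + 1644) = 10268 - 8648 = 1620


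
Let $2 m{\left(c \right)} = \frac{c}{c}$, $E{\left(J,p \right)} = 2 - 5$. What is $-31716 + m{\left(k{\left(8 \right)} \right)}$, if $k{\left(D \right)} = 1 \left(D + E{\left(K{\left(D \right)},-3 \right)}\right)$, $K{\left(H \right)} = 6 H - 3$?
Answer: $- \frac{63431}{2} \approx -31716.0$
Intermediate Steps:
$K{\left(H \right)} = -3 + 6 H$
$E{\left(J,p \right)} = -3$
$k{\left(D \right)} = -3 + D$ ($k{\left(D \right)} = 1 \left(D - 3\right) = 1 \left(-3 + D\right) = -3 + D$)
$m{\left(c \right)} = \frac{1}{2}$ ($m{\left(c \right)} = \frac{c \frac{1}{c}}{2} = \frac{1}{2} \cdot 1 = \frac{1}{2}$)
$-31716 + m{\left(k{\left(8 \right)} \right)} = -31716 + \frac{1}{2} = - \frac{63431}{2}$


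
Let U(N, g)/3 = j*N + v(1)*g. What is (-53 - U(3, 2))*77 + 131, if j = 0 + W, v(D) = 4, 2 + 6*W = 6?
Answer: -6260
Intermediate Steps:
W = 2/3 (W = -1/3 + (1/6)*6 = -1/3 + 1 = 2/3 ≈ 0.66667)
j = 2/3 (j = 0 + 2/3 = 2/3 ≈ 0.66667)
U(N, g) = 2*N + 12*g (U(N, g) = 3*(2*N/3 + 4*g) = 3*(4*g + 2*N/3) = 2*N + 12*g)
(-53 - U(3, 2))*77 + 131 = (-53 - (2*3 + 12*2))*77 + 131 = (-53 - (6 + 24))*77 + 131 = (-53 - 1*30)*77 + 131 = (-53 - 30)*77 + 131 = -83*77 + 131 = -6391 + 131 = -6260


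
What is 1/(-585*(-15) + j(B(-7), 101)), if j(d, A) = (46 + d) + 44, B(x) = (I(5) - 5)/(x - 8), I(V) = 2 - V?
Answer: 15/132983 ≈ 0.00011280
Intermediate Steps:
B(x) = -8/(-8 + x) (B(x) = ((2 - 1*5) - 5)/(x - 8) = ((2 - 5) - 5)/(-8 + x) = (-3 - 5)/(-8 + x) = -8/(-8 + x))
j(d, A) = 90 + d
1/(-585*(-15) + j(B(-7), 101)) = 1/(-585*(-15) + (90 - 8/(-8 - 7))) = 1/(8775 + (90 - 8/(-15))) = 1/(8775 + (90 - 8*(-1/15))) = 1/(8775 + (90 + 8/15)) = 1/(8775 + 1358/15) = 1/(132983/15) = 15/132983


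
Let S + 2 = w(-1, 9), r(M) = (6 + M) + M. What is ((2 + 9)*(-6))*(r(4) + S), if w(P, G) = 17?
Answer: -1914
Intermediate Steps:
r(M) = 6 + 2*M
S = 15 (S = -2 + 17 = 15)
((2 + 9)*(-6))*(r(4) + S) = ((2 + 9)*(-6))*((6 + 2*4) + 15) = (11*(-6))*((6 + 8) + 15) = -66*(14 + 15) = -66*29 = -1914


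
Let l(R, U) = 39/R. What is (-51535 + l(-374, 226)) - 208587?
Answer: -97285667/374 ≈ -2.6012e+5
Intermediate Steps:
(-51535 + l(-374, 226)) - 208587 = (-51535 + 39/(-374)) - 208587 = (-51535 + 39*(-1/374)) - 208587 = (-51535 - 39/374) - 208587 = -19274129/374 - 208587 = -97285667/374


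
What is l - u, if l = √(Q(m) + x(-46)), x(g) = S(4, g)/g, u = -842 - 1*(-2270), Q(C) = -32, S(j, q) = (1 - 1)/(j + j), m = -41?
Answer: -1428 + 4*I*√2 ≈ -1428.0 + 5.6569*I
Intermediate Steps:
S(j, q) = 0 (S(j, q) = 0/((2*j)) = 0*(1/(2*j)) = 0)
u = 1428 (u = -842 + 2270 = 1428)
x(g) = 0 (x(g) = 0/g = 0)
l = 4*I*√2 (l = √(-32 + 0) = √(-32) = 4*I*√2 ≈ 5.6569*I)
l - u = 4*I*√2 - 1*1428 = 4*I*√2 - 1428 = -1428 + 4*I*√2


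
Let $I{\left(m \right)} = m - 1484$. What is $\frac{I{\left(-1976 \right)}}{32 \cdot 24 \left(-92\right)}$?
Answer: $\frac{865}{17664} \approx 0.04897$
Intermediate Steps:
$I{\left(m \right)} = -1484 + m$
$\frac{I{\left(-1976 \right)}}{32 \cdot 24 \left(-92\right)} = \frac{-1484 - 1976}{32 \cdot 24 \left(-92\right)} = - \frac{3460}{768 \left(-92\right)} = - \frac{3460}{-70656} = \left(-3460\right) \left(- \frac{1}{70656}\right) = \frac{865}{17664}$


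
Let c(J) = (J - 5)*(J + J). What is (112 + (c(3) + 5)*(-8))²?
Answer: 28224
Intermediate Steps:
c(J) = 2*J*(-5 + J) (c(J) = (-5 + J)*(2*J) = 2*J*(-5 + J))
(112 + (c(3) + 5)*(-8))² = (112 + (2*3*(-5 + 3) + 5)*(-8))² = (112 + (2*3*(-2) + 5)*(-8))² = (112 + (-12 + 5)*(-8))² = (112 - 7*(-8))² = (112 + 56)² = 168² = 28224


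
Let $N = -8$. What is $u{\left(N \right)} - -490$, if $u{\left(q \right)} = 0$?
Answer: $490$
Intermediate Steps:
$u{\left(N \right)} - -490 = 0 - -490 = 0 + 490 = 490$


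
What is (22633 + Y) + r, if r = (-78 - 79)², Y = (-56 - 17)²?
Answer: 52611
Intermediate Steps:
Y = 5329 (Y = (-73)² = 5329)
r = 24649 (r = (-157)² = 24649)
(22633 + Y) + r = (22633 + 5329) + 24649 = 27962 + 24649 = 52611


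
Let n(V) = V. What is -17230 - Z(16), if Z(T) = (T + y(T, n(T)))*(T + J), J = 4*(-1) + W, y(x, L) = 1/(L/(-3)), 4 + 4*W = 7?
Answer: -1115623/64 ≈ -17432.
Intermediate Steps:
W = ¾ (W = -1 + (¼)*7 = -1 + 7/4 = ¾ ≈ 0.75000)
y(x, L) = -3/L (y(x, L) = 1/(L*(-⅓)) = 1/(-L/3) = -3/L)
J = -13/4 (J = 4*(-1) + ¾ = -4 + ¾ = -13/4 ≈ -3.2500)
Z(T) = (-13/4 + T)*(T - 3/T) (Z(T) = (T - 3/T)*(T - 13/4) = (T - 3/T)*(-13/4 + T) = (-13/4 + T)*(T - 3/T))
-17230 - Z(16) = -17230 - (-3 + 16² - 13/4*16 + (39/4)/16) = -17230 - (-3 + 256 - 52 + (39/4)*(1/16)) = -17230 - (-3 + 256 - 52 + 39/64) = -17230 - 1*12903/64 = -17230 - 12903/64 = -1115623/64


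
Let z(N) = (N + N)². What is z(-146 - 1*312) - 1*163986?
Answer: 675070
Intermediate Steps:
z(N) = 4*N² (z(N) = (2*N)² = 4*N²)
z(-146 - 1*312) - 1*163986 = 4*(-146 - 1*312)² - 1*163986 = 4*(-146 - 312)² - 163986 = 4*(-458)² - 163986 = 4*209764 - 163986 = 839056 - 163986 = 675070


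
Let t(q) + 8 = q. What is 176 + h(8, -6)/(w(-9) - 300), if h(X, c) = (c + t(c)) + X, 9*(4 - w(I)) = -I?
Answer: 17428/99 ≈ 176.04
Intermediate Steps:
w(I) = 4 + I/9 (w(I) = 4 - (-1)*I/9 = 4 + I/9)
t(q) = -8 + q
h(X, c) = -8 + X + 2*c (h(X, c) = (c + (-8 + c)) + X = (-8 + 2*c) + X = -8 + X + 2*c)
176 + h(8, -6)/(w(-9) - 300) = 176 + (-8 + 8 + 2*(-6))/((4 + (1/9)*(-9)) - 300) = 176 + (-8 + 8 - 12)/((4 - 1) - 300) = 176 - 12/(3 - 300) = 176 - 12/(-297) = 176 - 12*(-1/297) = 176 + 4/99 = 17428/99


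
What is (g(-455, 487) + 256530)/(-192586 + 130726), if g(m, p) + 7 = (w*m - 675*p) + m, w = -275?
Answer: -13117/15465 ≈ -0.84817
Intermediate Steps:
g(m, p) = -7 - 675*p - 274*m (g(m, p) = -7 + ((-275*m - 675*p) + m) = -7 + ((-675*p - 275*m) + m) = -7 + (-675*p - 274*m) = -7 - 675*p - 274*m)
(g(-455, 487) + 256530)/(-192586 + 130726) = ((-7 - 675*487 - 274*(-455)) + 256530)/(-192586 + 130726) = ((-7 - 328725 + 124670) + 256530)/(-61860) = (-204062 + 256530)*(-1/61860) = 52468*(-1/61860) = -13117/15465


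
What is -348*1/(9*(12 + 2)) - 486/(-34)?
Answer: 4117/357 ≈ 11.532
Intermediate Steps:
-348*1/(9*(12 + 2)) - 486/(-34) = -348/(14*9) - 486*(-1/34) = -348/126 + 243/17 = -348*1/126 + 243/17 = -58/21 + 243/17 = 4117/357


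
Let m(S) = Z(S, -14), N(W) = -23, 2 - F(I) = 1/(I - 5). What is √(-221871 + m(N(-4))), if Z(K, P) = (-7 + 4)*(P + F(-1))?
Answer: I*√887342/2 ≈ 470.99*I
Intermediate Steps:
F(I) = 2 - 1/(-5 + I) (F(I) = 2 - 1/(I - 5) = 2 - 1/(-5 + I))
Z(K, P) = -13/2 - 3*P (Z(K, P) = (-7 + 4)*(P + (-11 + 2*(-1))/(-5 - 1)) = -3*(P + (-11 - 2)/(-6)) = -3*(P - ⅙*(-13)) = -3*(P + 13/6) = -3*(13/6 + P) = -13/2 - 3*P)
m(S) = 71/2 (m(S) = -13/2 - 3*(-14) = -13/2 + 42 = 71/2)
√(-221871 + m(N(-4))) = √(-221871 + 71/2) = √(-443671/2) = I*√887342/2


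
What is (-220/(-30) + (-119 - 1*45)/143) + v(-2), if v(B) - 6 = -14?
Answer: -778/429 ≈ -1.8135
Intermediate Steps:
v(B) = -8 (v(B) = 6 - 14 = -8)
(-220/(-30) + (-119 - 1*45)/143) + v(-2) = (-220/(-30) + (-119 - 1*45)/143) - 8 = (-220*(-1/30) + (-119 - 45)*(1/143)) - 8 = (22/3 - 164*1/143) - 8 = (22/3 - 164/143) - 8 = 2654/429 - 8 = -778/429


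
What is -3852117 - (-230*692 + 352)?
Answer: -3693309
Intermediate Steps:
-3852117 - (-230*692 + 352) = -3852117 - (-159160 + 352) = -3852117 - 1*(-158808) = -3852117 + 158808 = -3693309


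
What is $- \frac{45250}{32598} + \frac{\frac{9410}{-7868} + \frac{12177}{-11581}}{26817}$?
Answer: $- \frac{9214762829023909}{6637894020080694} \approx -1.3882$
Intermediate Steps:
$- \frac{45250}{32598} + \frac{\frac{9410}{-7868} + \frac{12177}{-11581}}{26817} = \left(-45250\right) \frac{1}{32598} + \left(9410 \left(- \frac{1}{7868}\right) + 12177 \left(- \frac{1}{11581}\right)\right) \frac{1}{26817} = - \frac{22625}{16299} + \left(- \frac{4705}{3934} - \frac{12177}{11581}\right) \frac{1}{26817} = - \frac{22625}{16299} - \frac{102392923}{1221773241318} = - \frac{9214762829023909}{6637894020080694}$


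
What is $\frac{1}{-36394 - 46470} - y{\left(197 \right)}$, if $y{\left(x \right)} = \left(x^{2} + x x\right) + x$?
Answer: $- \frac{6448062161}{82864} \approx -77815.0$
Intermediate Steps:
$y{\left(x \right)} = x + 2 x^{2}$ ($y{\left(x \right)} = \left(x^{2} + x^{2}\right) + x = 2 x^{2} + x = x + 2 x^{2}$)
$\frac{1}{-36394 - 46470} - y{\left(197 \right)} = \frac{1}{-36394 - 46470} - 197 \left(1 + 2 \cdot 197\right) = \frac{1}{-82864} - 197 \left(1 + 394\right) = - \frac{1}{82864} - 197 \cdot 395 = - \frac{1}{82864} - 77815 = - \frac{6448062161}{82864}$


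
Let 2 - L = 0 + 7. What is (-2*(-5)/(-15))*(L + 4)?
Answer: 2/3 ≈ 0.66667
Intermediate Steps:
L = -5 (L = 2 - (0 + 7) = 2 - 1*7 = 2 - 7 = -5)
(-2*(-5)/(-15))*(L + 4) = (-2*(-5)/(-15))*(-5 + 4) = (10*(-1/15))*(-1) = -2/3*(-1) = 2/3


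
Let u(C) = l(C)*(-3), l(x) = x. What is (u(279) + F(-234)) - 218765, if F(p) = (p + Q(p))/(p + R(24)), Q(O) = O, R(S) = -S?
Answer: -9442808/43 ≈ -2.1960e+5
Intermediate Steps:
F(p) = 2*p/(-24 + p) (F(p) = (p + p)/(p - 1*24) = (2*p)/(p - 24) = (2*p)/(-24 + p) = 2*p/(-24 + p))
u(C) = -3*C (u(C) = C*(-3) = -3*C)
(u(279) + F(-234)) - 218765 = (-3*279 + 2*(-234)/(-24 - 234)) - 218765 = (-837 + 2*(-234)/(-258)) - 218765 = (-837 + 2*(-234)*(-1/258)) - 218765 = (-837 + 78/43) - 218765 = -35913/43 - 218765 = -9442808/43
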